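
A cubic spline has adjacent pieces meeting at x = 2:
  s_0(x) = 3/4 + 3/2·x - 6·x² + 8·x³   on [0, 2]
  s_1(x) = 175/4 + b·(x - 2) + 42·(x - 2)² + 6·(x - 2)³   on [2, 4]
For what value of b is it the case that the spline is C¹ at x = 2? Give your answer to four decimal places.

73.5000

s_0'(x) = 3/2 - 12·x + 24·x², so s_0'(2) = 147/2. On the right, s_1'(2) = b, so b = 147/2.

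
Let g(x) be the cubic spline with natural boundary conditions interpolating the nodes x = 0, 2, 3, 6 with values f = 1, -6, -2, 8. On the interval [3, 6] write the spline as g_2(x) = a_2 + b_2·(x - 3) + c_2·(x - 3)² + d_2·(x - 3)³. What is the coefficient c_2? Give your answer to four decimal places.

-0.7340

Put σ_i = g'' at the i-th knot. Here h = (2, 1, 3) and Δ = (-7/2, 4, 10/3), so the interior equations h_(i-1)·σ_(i-1) + 2(h_(i-1)+h_i)·σ_i + h_i·σ_(i+1) = 6(Δ_i − Δ_(i-1)) read
  2·σ_0 + 6·σ_1 + 1·σ_2 = 6(Δ_1 - Δ_0) = 45
  1·σ_1 + 8·σ_2 + 3·σ_3 = 6(Δ_2 - Δ_1) = -4
Natural end conditions: σ_0 = σ_3 = 0.
Solving the tridiagonal system: σ_0 = 0, σ_1 = 364/47, σ_2 = -69/47, σ_3 = 0.
On [3, 6], with g_2(x) = a_2 + b_2·(x - 3) + c_2·(x - 3)² + d_2·(x - 3)³: c_2 = σ_2/2 = -69/94, d_2 = (σ_3 - σ_2)/(6h_2) = 23/282, b_2 = Δ_2 - h_2(2σ_2 + σ_3)/6 = 677/141.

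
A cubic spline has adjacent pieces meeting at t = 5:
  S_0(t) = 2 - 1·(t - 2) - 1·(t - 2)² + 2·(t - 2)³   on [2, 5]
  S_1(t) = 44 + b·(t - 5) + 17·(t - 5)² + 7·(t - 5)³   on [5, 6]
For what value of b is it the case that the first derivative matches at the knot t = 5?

S_0'(t) = -1 - 2·(t - 2) + 6·(t - 2)², so S_0'(5) = 47. On the right, S_1'(5) = b, so b = 47.

47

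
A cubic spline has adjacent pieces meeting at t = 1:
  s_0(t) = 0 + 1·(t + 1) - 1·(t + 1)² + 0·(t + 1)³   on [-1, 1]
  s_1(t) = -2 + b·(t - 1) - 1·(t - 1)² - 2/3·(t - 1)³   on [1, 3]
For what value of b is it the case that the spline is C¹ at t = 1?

-3

s_0'(t) = 1 - 2·(t + 1) + 0·(t + 1)², so s_0'(1) = -3. On the right, s_1'(1) = b, so b = -3.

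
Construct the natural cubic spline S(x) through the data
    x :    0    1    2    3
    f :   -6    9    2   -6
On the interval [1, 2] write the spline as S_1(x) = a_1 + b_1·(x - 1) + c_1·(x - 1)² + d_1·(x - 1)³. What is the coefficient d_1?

7

With σ_i denoting the second derivative at x_i, h_i = 1, 1, 1, and Δ_i = (y_(i+1) − y_i)/h_i = 15, -7, -8:
  1·σ_0 + 4·σ_1 + 1·σ_2 = 6(Δ_1 - Δ_0) = -132
  1·σ_1 + 4·σ_2 + 1·σ_3 = 6(Δ_2 - Δ_1) = -6
Natural end conditions: σ_0 = σ_3 = 0.
Solving: σ_0 = 0, σ_1 = -174/5, σ_2 = 36/5, σ_3 = 0.
On [1, 2], with S_1(x) = a_1 + b_1·(x - 1) + c_1·(x - 1)² + d_1·(x - 1)³: c_1 = σ_1/2 = -87/5, d_1 = (σ_2 - σ_1)/(6h_1) = 7, b_1 = Δ_1 - h_1(2σ_1 + σ_2)/6 = 17/5.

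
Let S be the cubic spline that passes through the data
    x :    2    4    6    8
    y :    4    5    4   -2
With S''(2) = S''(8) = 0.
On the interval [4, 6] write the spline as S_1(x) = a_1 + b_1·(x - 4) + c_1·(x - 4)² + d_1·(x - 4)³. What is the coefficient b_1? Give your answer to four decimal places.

With σ_i denoting the second derivative at x_i, h_i = 2, 2, 2, and Δ_i = (y_(i+1) − y_i)/h_i = 1/2, -1/2, -3:
  2·σ_0 + 8·σ_1 + 2·σ_2 = 6(Δ_1 - Δ_0) = -6
  2·σ_1 + 8·σ_2 + 2·σ_3 = 6(Δ_2 - Δ_1) = -15
Natural end conditions: σ_0 = σ_3 = 0.
Solving the tridiagonal system: σ_0 = 0, σ_1 = -3/10, σ_2 = -9/5, σ_3 = 0.
On [4, 6], with S_1(x) = a_1 + b_1·(x - 4) + c_1·(x - 4)² + d_1·(x - 4)³: c_1 = σ_1/2 = -3/20, d_1 = (σ_2 - σ_1)/(6h_1) = -1/8, b_1 = Δ_1 - h_1(2σ_1 + σ_2)/6 = 3/10.

0.3000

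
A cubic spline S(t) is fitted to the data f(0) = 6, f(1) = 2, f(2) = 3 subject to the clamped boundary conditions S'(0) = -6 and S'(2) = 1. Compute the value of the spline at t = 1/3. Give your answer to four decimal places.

Let M_i = S''(x_i). Step sizes h_i = 1, 1; slopes of the chords Δ_i = (y_(i+1) - y_i)/h_i = -4, 1.
  1·M_0 + 4·M_1 + 1·M_2 = 6(Δ_1 - Δ_0) = 30
Clamped end conditions give two more equations: 2h_0·M_0 + h_0·M_1 = 6(Δ_0 - S'(0)) = 12 and h_1·M_1 + 2h_1·M_2 = 6(S'(2) - Δ_1) = 0.
Solving: M_0 = 2, M_1 = 8, M_2 = -4.
On [0, 1], S(t) = 6 - 6·t + 1·t² + 1·t³.
With t = 1/3: S(1/3) = 112/27.

4.1481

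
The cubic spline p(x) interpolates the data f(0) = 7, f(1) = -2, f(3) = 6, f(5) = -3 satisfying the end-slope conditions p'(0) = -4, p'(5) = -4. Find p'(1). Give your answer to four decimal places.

-6.0217

Let m_i = p''(x_i). Step sizes h_i = 1, 2, 2; slopes of the chords Δ_i = (y_(i+1) - y_i)/h_i = -9, 4, -9/2.
  1·m_0 + 6·m_1 + 2·m_2 = 6(Δ_1 - Δ_0) = 78
  2·m_1 + 8·m_2 + 2·m_3 = 6(Δ_2 - Δ_1) = -51
Clamped end conditions give two more equations: 2h_0·m_0 + h_0·m_1 = 6(Δ_0 - p'(0)) = -30 and h_2·m_2 + 2h_2·m_3 = 6(p'(5) - Δ_2) = 3.
Solving the tridiagonal system: m_0 = -597/23, m_1 = 504/23, m_2 = -633/46, m_3 = 351/46.
On [1, 3], p'(x) = b_1 + 2c_1·(x - 1) + 3d_1·(x - 1)² with b_1 = Δ_1 - h_1(2m_1 + m_2)/6 = -277/46, c_1 = m_1/2 = 252/23, d_1 = (m_2 - m_1)/(6h_1) = -547/184. So p'(1) = -277/46.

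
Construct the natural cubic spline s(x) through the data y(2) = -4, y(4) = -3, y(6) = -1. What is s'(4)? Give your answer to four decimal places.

0.7500

Write M_i for s''(x_i). With h_i = 2, 2 and divided differences Δ_i = 1/2, 1, the continuity of s' gives the tridiagonal system
  2·M_0 + 8·M_1 + 2·M_2 = 6(Δ_1 - Δ_0) = 3
Natural end conditions: M_0 = M_2 = 0.
Solving the tridiagonal system: M_0 = 0, M_1 = 3/8, M_2 = 0.
On [4, 6], s'(x) = b_1 + 2c_1·(x - 4) + 3d_1·(x - 4)² with b_1 = Δ_1 - h_1(2M_1 + M_2)/6 = 3/4, c_1 = M_1/2 = 3/16, d_1 = (M_2 - M_1)/(6h_1) = -1/32. So s'(4) = 3/4.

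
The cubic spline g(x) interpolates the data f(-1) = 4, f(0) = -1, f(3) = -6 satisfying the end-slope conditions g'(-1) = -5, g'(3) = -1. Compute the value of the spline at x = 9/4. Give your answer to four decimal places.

Let M_i = g''(x_i). Step sizes h_i = 1, 3; slopes of the chords Δ_i = (y_(i+1) - y_i)/h_i = -5, -5/3.
  1·M_0 + 8·M_1 + 3·M_2 = 6(Δ_1 - Δ_0) = 20
Clamped end conditions give two more equations: 2h_0·M_0 + h_0·M_1 = 6(Δ_0 - g'(-1)) = 0 and h_1·M_1 + 2h_1·M_2 = 6(g'(3) - Δ_1) = 4.
Forward elimination and back-substitution give M_0 = -3/2, M_1 = 3, M_2 = -5/6.
On [0, 3], g(x) = -1 - 17/4·x + 3/2·x² - 23/108·x³.
With x = 9/4: g(9/4) = -1381/256.

-5.3945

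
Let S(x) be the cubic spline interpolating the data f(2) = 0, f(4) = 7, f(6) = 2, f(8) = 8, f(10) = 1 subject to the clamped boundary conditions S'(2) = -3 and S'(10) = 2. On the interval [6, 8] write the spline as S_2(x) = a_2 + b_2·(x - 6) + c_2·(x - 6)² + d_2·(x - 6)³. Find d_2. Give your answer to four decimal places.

-1.6719

With σ_i denoting the second derivative at x_i, h_i = 2, 2, 2, 2, and Δ_i = (y_(i+1) − y_i)/h_i = 7/2, -5/2, 3, -7/2:
  2·σ_0 + 8·σ_1 + 2·σ_2 = 6(Δ_1 - Δ_0) = -36
  2·σ_1 + 8·σ_2 + 2·σ_3 = 6(Δ_2 - Δ_1) = 33
  2·σ_2 + 8·σ_3 + 2·σ_4 = 6(Δ_3 - Δ_2) = -39
Clamped end conditions give two more equations: 2h_0·σ_0 + h_0·σ_1 = 6(Δ_0 - S'(2)) = 39 and h_3·σ_3 + 2h_3·σ_4 = 6(S'(10) - Δ_3) = 33.
Solving: σ_0 = 241/16, σ_1 = -85/8, σ_2 = 151/16, σ_3 = -85/8, σ_4 = 217/16.
On [6, 8], with S_2(x) = a_2 + b_2·(x - 6) + c_2·(x - 6)² + d_2·(x - 6)³: c_2 = σ_2/2 = 151/32, d_2 = (σ_3 - σ_2)/(6h_2) = -107/64, b_2 = Δ_2 - h_2(2σ_2 + σ_3)/6 = 1/4.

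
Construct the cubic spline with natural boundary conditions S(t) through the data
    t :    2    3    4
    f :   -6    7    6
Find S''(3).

-21

With M_i denoting the second derivative at x_i, h_i = 1, 1, and Δ_i = (y_(i+1) − y_i)/h_i = 13, -1:
  1·M_0 + 4·M_1 + 1·M_2 = 6(Δ_1 - Δ_0) = -84
Natural end conditions: M_0 = M_2 = 0.
Forward elimination and back-substitution give M_0 = 0, M_1 = -21, M_2 = 0.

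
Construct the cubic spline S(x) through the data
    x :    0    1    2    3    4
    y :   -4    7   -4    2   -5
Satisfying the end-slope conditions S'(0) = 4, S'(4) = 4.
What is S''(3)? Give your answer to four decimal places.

-46.5000

Let M_i = S''(x_i). Step sizes h_i = 1, 1, 1, 1; slopes of the chords Δ_i = (y_(i+1) - y_i)/h_i = 11, -11, 6, -7.
  1·M_0 + 4·M_1 + 1·M_2 = 6(Δ_1 - Δ_0) = -132
  1·M_1 + 4·M_2 + 1·M_3 = 6(Δ_2 - Δ_1) = 102
  1·M_2 + 4·M_3 + 1·M_4 = 6(Δ_3 - Δ_2) = -78
Clamped end conditions give two more equations: 2h_0·M_0 + h_0·M_1 = 6(Δ_0 - S'(0)) = 42 and h_3·M_3 + 2h_3·M_4 = 6(S'(4) - Δ_3) = 66.
Forward elimination and back-substitution give M_0 = 201/4, M_1 = -117/2, M_2 = 207/4, M_3 = -93/2, M_4 = 225/4.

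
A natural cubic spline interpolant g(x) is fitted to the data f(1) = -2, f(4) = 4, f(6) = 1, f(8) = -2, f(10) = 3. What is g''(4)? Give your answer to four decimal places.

With σ_i denoting the second derivative at x_i, h_i = 3, 2, 2, 2, and Δ_i = (y_(i+1) − y_i)/h_i = 2, -3/2, -3/2, 5/2:
  3·σ_0 + 10·σ_1 + 2·σ_2 = 6(Δ_1 - Δ_0) = -21
  2·σ_1 + 8·σ_2 + 2·σ_3 = 6(Δ_2 - Δ_1) = 0
  2·σ_2 + 8·σ_3 + 2·σ_4 = 6(Δ_3 - Δ_2) = 24
Natural end conditions: σ_0 = σ_4 = 0.
Solving: σ_0 = 0, σ_1 = -291/142, σ_2 = -18/71, σ_3 = 435/142, σ_4 = 0.

-2.0493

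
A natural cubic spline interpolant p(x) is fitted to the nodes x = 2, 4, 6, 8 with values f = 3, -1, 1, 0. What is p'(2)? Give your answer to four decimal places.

Write M_i for p''(x_i). With h_i = 2, 2, 2 and divided differences Δ_i = -2, 1, -1/2, the continuity of p' gives the tridiagonal system
  2·M_0 + 8·M_1 + 2·M_2 = 6(Δ_1 - Δ_0) = 18
  2·M_1 + 8·M_2 + 2·M_3 = 6(Δ_2 - Δ_1) = -9
Natural end conditions: M_0 = M_3 = 0.
Hence M_0 = 0, M_1 = 27/10, M_2 = -9/5, M_3 = 0.
On [2, 4], p'(x) = b_0 + 2c_0·(x - 2) + 3d_0·(x - 2)² with b_0 = Δ_0 - h_0(2M_0 + M_1)/6 = -29/10, c_0 = M_0/2 = 0, d_0 = (M_1 - M_0)/(6h_0) = 9/40. So p'(2) = -29/10.

-2.9000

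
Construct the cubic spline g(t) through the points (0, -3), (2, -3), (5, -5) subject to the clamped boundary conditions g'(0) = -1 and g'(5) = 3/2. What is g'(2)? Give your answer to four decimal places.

-0.4000

Write M_i for g''(x_i). With h_i = 2, 3 and divided differences Δ_i = 0, -2/3, the continuity of g' gives the tridiagonal system
  2·M_0 + 10·M_1 + 3·M_2 = 6(Δ_1 - Δ_0) = -4
Clamped end conditions give two more equations: 2h_0·M_0 + h_0·M_1 = 6(Δ_0 - g'(0)) = 6 and h_1·M_1 + 2h_1·M_2 = 6(g'(5) - Δ_1) = 13.
Solving the tridiagonal system: M_0 = 12/5, M_1 = -9/5, M_2 = 46/15.
On [2, 5], g'(t) = b_1 + 2c_1·(t - 2) + 3d_1·(t - 2)² with b_1 = Δ_1 - h_1(2M_1 + M_2)/6 = -2/5, c_1 = M_1/2 = -9/10, d_1 = (M_2 - M_1)/(6h_1) = 73/270. So g'(2) = -2/5.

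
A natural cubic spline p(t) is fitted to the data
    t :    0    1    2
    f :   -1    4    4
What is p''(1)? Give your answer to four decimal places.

Let σ_i = p''(x_i). Step sizes h_i = 1, 1; slopes of the chords Δ_i = (y_(i+1) - y_i)/h_i = 5, 0.
  1·σ_0 + 4·σ_1 + 1·σ_2 = 6(Δ_1 - Δ_0) = -30
Natural end conditions: σ_0 = σ_2 = 0.
Hence σ_0 = 0, σ_1 = -15/2, σ_2 = 0.

-7.5000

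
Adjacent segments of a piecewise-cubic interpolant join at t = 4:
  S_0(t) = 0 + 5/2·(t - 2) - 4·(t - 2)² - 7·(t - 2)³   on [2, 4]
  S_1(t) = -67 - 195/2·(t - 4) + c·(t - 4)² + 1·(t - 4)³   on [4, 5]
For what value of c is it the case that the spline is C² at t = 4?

-46

S_0''(t) = -8 - 42·(t - 2), so S_0''(4) = -92. On the right, S_1''(4) = 2c, so c = -46.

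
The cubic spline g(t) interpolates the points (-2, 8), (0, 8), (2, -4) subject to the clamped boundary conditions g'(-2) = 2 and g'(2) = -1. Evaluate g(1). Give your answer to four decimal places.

Let m_i = g''(x_i). Step sizes h_i = 2, 2; slopes of the chords Δ_i = (y_(i+1) - y_i)/h_i = 0, -6.
  2·m_0 + 8·m_1 + 2·m_2 = 6(Δ_1 - Δ_0) = -36
Clamped end conditions give two more equations: 2h_0·m_0 + h_0·m_1 = 6(Δ_0 - g'(-2)) = -12 and h_1·m_1 + 2h_1·m_2 = 6(g'(2) - Δ_1) = 30.
Hence m_0 = 3/4, m_1 = -15/2, m_2 = 45/4.
On [0, 2], g(t) = 8 - 19/4·t - 15/4·t² + 25/16·t³.
With t = 1: g(1) = 17/16.

1.0625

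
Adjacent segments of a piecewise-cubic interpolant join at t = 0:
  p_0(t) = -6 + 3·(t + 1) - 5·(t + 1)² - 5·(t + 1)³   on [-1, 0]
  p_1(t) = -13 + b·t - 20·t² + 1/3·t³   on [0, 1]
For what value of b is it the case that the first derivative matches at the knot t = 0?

-22

p_0'(t) = 3 - 10·(t + 1) - 15·(t + 1)², so p_0'(0) = -22. On the right, p_1'(0) = b, so b = -22.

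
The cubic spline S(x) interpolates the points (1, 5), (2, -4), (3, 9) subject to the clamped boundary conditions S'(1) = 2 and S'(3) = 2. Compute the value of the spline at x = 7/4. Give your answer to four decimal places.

-2.7813

With σ_i denoting the second derivative at x_i, h_i = 1, 1, and Δ_i = (y_(i+1) − y_i)/h_i = -9, 13:
  1·σ_0 + 4·σ_1 + 1·σ_2 = 6(Δ_1 - Δ_0) = 132
Clamped end conditions give two more equations: 2h_0·σ_0 + h_0·σ_1 = 6(Δ_0 - S'(1)) = -66 and h_1·σ_1 + 2h_1·σ_2 = 6(S'(3) - Δ_1) = -66.
Solving: σ_0 = -66, σ_1 = 66, σ_2 = -66.
On [1, 2], S(x) = 5 + 2·(x - 1) - 33·(x - 1)² + 22·(x - 1)³.
With (x - 1) = 3/4: S(7/4) = -89/32.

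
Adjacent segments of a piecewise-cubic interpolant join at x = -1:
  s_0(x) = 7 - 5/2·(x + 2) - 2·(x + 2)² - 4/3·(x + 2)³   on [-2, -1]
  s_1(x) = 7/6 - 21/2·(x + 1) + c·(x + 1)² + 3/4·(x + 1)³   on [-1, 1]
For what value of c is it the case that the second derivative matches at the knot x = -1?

-6

s_0''(x) = -4 - 8·(x + 2), so s_0''(-1) = -12. On the right, s_1''(-1) = 2c, so c = -6.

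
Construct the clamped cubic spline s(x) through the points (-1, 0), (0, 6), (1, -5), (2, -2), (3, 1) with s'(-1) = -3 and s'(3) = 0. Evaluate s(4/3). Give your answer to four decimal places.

Let σ_i = s''(x_i). Step sizes h_i = 1, 1, 1, 1; slopes of the chords Δ_i = (y_(i+1) - y_i)/h_i = 6, -11, 3, 3.
  1·σ_0 + 4·σ_1 + 1·σ_2 = 6(Δ_1 - Δ_0) = -102
  1·σ_1 + 4·σ_2 + 1·σ_3 = 6(Δ_2 - Δ_1) = 84
  1·σ_2 + 4·σ_3 + 1·σ_4 = 6(Δ_3 - Δ_2) = 0
Clamped end conditions give two more equations: 2h_0·σ_0 + h_0·σ_1 = 6(Δ_0 - s'(-1)) = 54 and h_3·σ_3 + 2h_3·σ_4 = 6(s'(3) - Δ_3) = -18.
Solving the tridiagonal system: σ_0 = 705/14, σ_1 = -327/7, σ_2 = 69/2, σ_3 = -51/7, σ_4 = -75/14.
On [1, 2], s(x) = -5 - 51/7·(x - 1) + 69/4·(x - 1)² - 195/28·(x - 1)³.
With (x - 1) = 1/3: s(4/3) = -727/126.

-5.7698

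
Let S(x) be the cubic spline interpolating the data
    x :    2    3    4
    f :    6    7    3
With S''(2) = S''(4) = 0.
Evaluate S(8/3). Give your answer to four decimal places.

7.1296

Let m_i = S''(x_i). Step sizes h_i = 1, 1; slopes of the chords Δ_i = (y_(i+1) - y_i)/h_i = 1, -4.
  1·m_0 + 4·m_1 + 1·m_2 = 6(Δ_1 - Δ_0) = -30
Natural end conditions: m_0 = m_2 = 0.
Hence m_0 = 0, m_1 = -15/2, m_2 = 0.
On [2, 3], S(x) = 6 + 9/4·(x - 2) + 0·(x - 2)² - 5/4·(x - 2)³.
With (x - 2) = 2/3: S(8/3) = 385/54.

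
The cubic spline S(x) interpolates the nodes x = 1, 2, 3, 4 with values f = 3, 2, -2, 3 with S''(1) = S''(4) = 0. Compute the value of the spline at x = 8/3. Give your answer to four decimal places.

-1.2148

Put m_i = S'' at the i-th knot. Here h = (1, 1, 1) and Δ = (-1, -4, 5), so the interior equations h_(i-1)·m_(i-1) + 2(h_(i-1)+h_i)·m_i + h_i·m_(i+1) = 6(Δ_i − Δ_(i-1)) read
  1·m_0 + 4·m_1 + 1·m_2 = 6(Δ_1 - Δ_0) = -18
  1·m_1 + 4·m_2 + 1·m_3 = 6(Δ_2 - Δ_1) = 54
Natural end conditions: m_0 = m_3 = 0.
Forward elimination and back-substitution give m_0 = 0, m_1 = -42/5, m_2 = 78/5, m_3 = 0.
On [2, 3], S(x) = 2 - 19/5·(x - 2) - 21/5·(x - 2)² + 4·(x - 2)³.
With (x - 2) = 2/3: S(8/3) = -164/135.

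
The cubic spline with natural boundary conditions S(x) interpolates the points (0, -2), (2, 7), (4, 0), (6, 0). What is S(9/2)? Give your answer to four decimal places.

-0.9625

With σ_i denoting the second derivative at x_i, h_i = 2, 2, 2, and Δ_i = (y_(i+1) − y_i)/h_i = 9/2, -7/2, 0:
  2·σ_0 + 8·σ_1 + 2·σ_2 = 6(Δ_1 - Δ_0) = -48
  2·σ_1 + 8·σ_2 + 2·σ_3 = 6(Δ_2 - Δ_1) = 21
Natural end conditions: σ_0 = σ_3 = 0.
Forward elimination and back-substitution give σ_0 = 0, σ_1 = -71/10, σ_2 = 22/5, σ_3 = 0.
On [4, 6], S(x) = 0 - 44/15·(x - 4) + 11/5·(x - 4)² - 11/30·(x - 4)³.
With (x - 4) = 1/2: S(9/2) = -77/80.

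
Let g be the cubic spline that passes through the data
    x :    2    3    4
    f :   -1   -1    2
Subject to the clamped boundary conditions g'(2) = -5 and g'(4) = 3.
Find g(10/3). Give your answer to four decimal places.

-0.0370

With M_i denoting the second derivative at x_i, h_i = 1, 1, and Δ_i = (y_(i+1) − y_i)/h_i = 0, 3:
  1·M_0 + 4·M_1 + 1·M_2 = 6(Δ_1 - Δ_0) = 18
Clamped end conditions give two more equations: 2h_0·M_0 + h_0·M_1 = 6(Δ_0 - g'(2)) = 30 and h_1·M_1 + 2h_1·M_2 = 6(g'(4) - Δ_1) = 0.
Solving: M_0 = 29/2, M_1 = 1, M_2 = -1/2.
On [3, 4], g(x) = -1 + 11/4·(x - 3) + 1/2·(x - 3)² - 1/4·(x - 3)³.
With (x - 3) = 1/3: g(10/3) = -1/27.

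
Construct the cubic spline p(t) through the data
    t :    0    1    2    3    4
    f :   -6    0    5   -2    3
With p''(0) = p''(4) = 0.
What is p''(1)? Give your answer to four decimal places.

4.8214

With M_i denoting the second derivative at x_i, h_i = 1, 1, 1, 1, and Δ_i = (y_(i+1) − y_i)/h_i = 6, 5, -7, 5:
  1·M_0 + 4·M_1 + 1·M_2 = 6(Δ_1 - Δ_0) = -6
  1·M_1 + 4·M_2 + 1·M_3 = 6(Δ_2 - Δ_1) = -72
  1·M_2 + 4·M_3 + 1·M_4 = 6(Δ_3 - Δ_2) = 72
Natural end conditions: M_0 = M_4 = 0.
Forward elimination and back-substitution give M_0 = 0, M_1 = 135/28, M_2 = -177/7, M_3 = 681/28, M_4 = 0.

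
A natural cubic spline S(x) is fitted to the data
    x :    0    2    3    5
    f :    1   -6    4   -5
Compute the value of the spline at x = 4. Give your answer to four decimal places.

With M_i denoting the second derivative at x_i, h_i = 2, 1, 2, and Δ_i = (y_(i+1) − y_i)/h_i = -7/2, 10, -9/2:
  2·M_0 + 6·M_1 + 1·M_2 = 6(Δ_1 - Δ_0) = 81
  1·M_1 + 6·M_2 + 2·M_3 = 6(Δ_2 - Δ_1) = -87
Natural end conditions: M_0 = M_3 = 0.
Hence M_0 = 0, M_1 = 573/35, M_2 = -603/35, M_3 = 0.
On [3, 5], S(x) = 4 + 489/70·(x - 3) - 603/70·(x - 3)² + 201/140·(x - 3)³.
With (x - 3) = 1: S(4) = 533/140.

3.8071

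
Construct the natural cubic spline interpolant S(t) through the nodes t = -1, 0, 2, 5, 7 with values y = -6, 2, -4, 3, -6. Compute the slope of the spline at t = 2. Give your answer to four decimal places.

-2.2991

With M_i denoting the second derivative at x_i, h_i = 1, 2, 3, 2, and Δ_i = (y_(i+1) − y_i)/h_i = 8, -3, 7/3, -9/2:
  1·M_0 + 6·M_1 + 2·M_2 = 6(Δ_1 - Δ_0) = -66
  2·M_1 + 10·M_2 + 3·M_3 = 6(Δ_2 - Δ_1) = 32
  3·M_2 + 10·M_3 + 2·M_4 = 6(Δ_3 - Δ_2) = -41
Natural end conditions: M_0 = M_4 = 0.
Solving the tridiagonal system: M_0 = 0, M_1 = -3446/253, M_2 = 1989/253, M_3 = -1634/253, M_4 = 0.
On [2, 5], S'(t) = b_2 + 2c_2·(t - 2) + 3d_2·(t - 2)² with b_2 = Δ_2 - h_2(2M_2 + M_3)/6 = -1745/759, c_2 = M_2/2 = 1989/506, d_2 = (M_3 - M_2)/(6h_2) = -3623/4554. So S'(2) = -1745/759.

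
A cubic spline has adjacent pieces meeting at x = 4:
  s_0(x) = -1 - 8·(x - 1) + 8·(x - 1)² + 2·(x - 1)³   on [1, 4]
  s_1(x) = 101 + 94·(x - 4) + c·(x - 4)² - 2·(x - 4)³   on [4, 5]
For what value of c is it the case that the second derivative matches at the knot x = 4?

s_0''(x) = 16 + 12·(x - 1), so s_0''(4) = 52. On the right, s_1''(4) = 2c, so c = 26.

26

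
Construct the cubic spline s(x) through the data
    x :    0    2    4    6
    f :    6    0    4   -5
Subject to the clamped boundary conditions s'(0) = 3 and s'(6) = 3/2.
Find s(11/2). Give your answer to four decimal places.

Write σ_i for s''(x_i). With h_i = 2, 2, 2 and divided differences Δ_i = -3, 2, -9/2, the continuity of s' gives the tridiagonal system
  2·σ_0 + 8·σ_1 + 2·σ_2 = 6(Δ_1 - Δ_0) = 30
  2·σ_1 + 8·σ_2 + 2·σ_3 = 6(Δ_2 - Δ_1) = -39
Clamped end conditions give two more equations: 2h_0·σ_0 + h_0·σ_1 = 6(Δ_0 - s'(0)) = -36 and h_2·σ_2 + 2h_2·σ_3 = 6(s'(6) - Δ_2) = 36.
Hence σ_0 = -14, σ_1 = 10, σ_2 = -11, σ_3 = 29/2.
On [4, 6], s(x) = 4 - 2·(x - 4) - 11/2·(x - 4)² + 17/8·(x - 4)³.
With (x - 4) = 3/2: s(11/2) = -269/64.

-4.2031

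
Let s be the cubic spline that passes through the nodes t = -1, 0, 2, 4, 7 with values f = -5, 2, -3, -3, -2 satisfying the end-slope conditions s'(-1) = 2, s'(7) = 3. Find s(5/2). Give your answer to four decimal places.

Let σ_i = s''(x_i). Step sizes h_i = 1, 2, 2, 3; slopes of the chords Δ_i = (y_(i+1) - y_i)/h_i = 7, -5/2, 0, 1/3.
  1·σ_0 + 6·σ_1 + 2·σ_2 = 6(Δ_1 - Δ_0) = -57
  2·σ_1 + 8·σ_2 + 2·σ_3 = 6(Δ_2 - Δ_1) = 15
  2·σ_2 + 10·σ_3 + 3·σ_4 = 6(Δ_3 - Δ_2) = 2
Clamped end conditions give two more equations: 2h_0·σ_0 + h_0·σ_1 = 6(Δ_0 - s'(-1)) = 30 and h_3·σ_3 + 2h_3·σ_4 = 6(s'(7) - Δ_3) = 16.
Solving: σ_0 = 4809/212, σ_1 = -1629/106, σ_2 = 2655/424, σ_3 = -231/106, σ_4 = 2389/636.
On [2, 4], s(t) = -3 - 731/212·(t - 2) + 2655/848·(t - 2)² - 1193/1696·(t - 2)³.
With (t - 2) = 1/2: s(5/2) = -54669/13568.

-4.0293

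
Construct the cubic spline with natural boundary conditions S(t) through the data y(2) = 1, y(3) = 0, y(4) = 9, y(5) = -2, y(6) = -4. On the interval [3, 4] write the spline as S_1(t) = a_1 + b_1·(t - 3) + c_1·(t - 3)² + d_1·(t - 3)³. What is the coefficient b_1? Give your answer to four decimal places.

7.5357

With σ_i denoting the second derivative at x_i, h_i = 1, 1, 1, 1, and Δ_i = (y_(i+1) − y_i)/h_i = -1, 9, -11, -2:
  1·σ_0 + 4·σ_1 + 1·σ_2 = 6(Δ_1 - Δ_0) = 60
  1·σ_1 + 4·σ_2 + 1·σ_3 = 6(Δ_2 - Δ_1) = -120
  1·σ_2 + 4·σ_3 + 1·σ_4 = 6(Δ_3 - Δ_2) = 54
Natural end conditions: σ_0 = σ_4 = 0.
Solving the tridiagonal system: σ_0 = 0, σ_1 = 717/28, σ_2 = -297/7, σ_3 = 675/28, σ_4 = 0.
On [3, 4], with S_1(t) = a_1 + b_1·(t - 3) + c_1·(t - 3)² + d_1·(t - 3)³: c_1 = σ_1/2 = 717/56, d_1 = (σ_2 - σ_1)/(6h_1) = -635/56, b_1 = Δ_1 - h_1(2σ_1 + σ_2)/6 = 211/28.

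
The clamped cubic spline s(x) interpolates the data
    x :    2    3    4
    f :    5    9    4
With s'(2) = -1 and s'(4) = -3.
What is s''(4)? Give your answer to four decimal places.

Write M_i for s''(x_i). With h_i = 1, 1 and divided differences Δ_i = 4, -5, the continuity of s' gives the tridiagonal system
  1·M_0 + 4·M_1 + 1·M_2 = 6(Δ_1 - Δ_0) = -54
Clamped end conditions give two more equations: 2h_0·M_0 + h_0·M_1 = 6(Δ_0 - s'(2)) = 30 and h_1·M_1 + 2h_1·M_2 = 6(s'(4) - Δ_1) = 12.
Hence M_0 = 55/2, M_1 = -25, M_2 = 37/2.

18.5000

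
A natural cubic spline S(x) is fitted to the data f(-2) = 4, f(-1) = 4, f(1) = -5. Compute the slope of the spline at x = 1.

-6

With m_i denoting the second derivative at x_i, h_i = 1, 2, and Δ_i = (y_(i+1) − y_i)/h_i = 0, -9/2:
  1·m_0 + 6·m_1 + 2·m_2 = 6(Δ_1 - Δ_0) = -27
Natural end conditions: m_0 = m_2 = 0.
Hence m_0 = 0, m_1 = -9/2, m_2 = 0.
On [-1, 1], S'(x) = b_1 + 2c_1·(x + 1) + 3d_1·(x + 1)² with b_1 = Δ_1 - h_1(2m_1 + m_2)/6 = -3/2, c_1 = m_1/2 = -9/4, d_1 = (m_2 - m_1)/(6h_1) = 3/8. So S'(1) = -6.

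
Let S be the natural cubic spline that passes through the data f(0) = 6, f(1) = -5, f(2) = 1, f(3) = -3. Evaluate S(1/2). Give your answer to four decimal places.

-1.4500

Write σ_i for S''(x_i). With h_i = 1, 1, 1 and divided differences Δ_i = -11, 6, -4, the continuity of S' gives the tridiagonal system
  1·σ_0 + 4·σ_1 + 1·σ_2 = 6(Δ_1 - Δ_0) = 102
  1·σ_1 + 4·σ_2 + 1·σ_3 = 6(Δ_2 - Δ_1) = -60
Natural end conditions: σ_0 = σ_3 = 0.
Forward elimination and back-substitution give σ_0 = 0, σ_1 = 156/5, σ_2 = -114/5, σ_3 = 0.
On [0, 1], S(t) = 6 - 81/5·t + 0·t² + 26/5·t³.
With t = 1/2: S(1/2) = -29/20.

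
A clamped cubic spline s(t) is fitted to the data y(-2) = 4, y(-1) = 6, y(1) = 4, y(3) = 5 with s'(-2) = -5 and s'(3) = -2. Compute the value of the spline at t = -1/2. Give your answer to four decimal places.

With M_i denoting the second derivative at x_i, h_i = 1, 2, 2, and Δ_i = (y_(i+1) − y_i)/h_i = 2, -1, 1/2:
  1·M_0 + 6·M_1 + 2·M_2 = 6(Δ_1 - Δ_0) = -18
  2·M_1 + 8·M_2 + 2·M_3 = 6(Δ_2 - Δ_1) = 9
Clamped end conditions give two more equations: 2h_0·M_0 + h_0·M_1 = 6(Δ_0 - s'(-2)) = 42 and h_2·M_2 + 2h_2·M_3 = 6(s'(3) - Δ_2) = -15.
Forward elimination and back-substitution give M_0 = 585/23, M_1 = -204/23, M_2 = 225/46, M_3 = -285/46.
On [-1, 1], s(t) = 6 + 151/46·(t + 1) - 102/23·(t + 1)² + 211/184·(t + 1)³.
With (t + 1) = 1/2: s(-1/2) = 9827/1472.

6.6760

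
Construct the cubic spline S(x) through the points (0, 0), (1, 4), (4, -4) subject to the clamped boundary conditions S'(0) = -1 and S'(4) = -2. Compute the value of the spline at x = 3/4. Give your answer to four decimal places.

2.7480

Let M_i = S''(x_i). Step sizes h_i = 1, 3; slopes of the chords Δ_i = (y_(i+1) - y_i)/h_i = 4, -8/3.
  1·M_0 + 8·M_1 + 3·M_2 = 6(Δ_1 - Δ_0) = -40
Clamped end conditions give two more equations: 2h_0·M_0 + h_0·M_1 = 6(Δ_0 - S'(0)) = 30 and h_1·M_1 + 2h_1·M_2 = 6(S'(4) - Δ_1) = 4.
Solving: M_0 = 79/4, M_1 = -19/2, M_2 = 65/12.
On [0, 1], S(x) = 0 - 1·x + 79/8·x² - 39/8·x³.
With x = 3/4: S(3/4) = 1407/512.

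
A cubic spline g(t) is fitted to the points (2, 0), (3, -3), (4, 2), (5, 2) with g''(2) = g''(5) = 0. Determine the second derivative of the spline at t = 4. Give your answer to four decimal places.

-11.2000

Put M_i = g'' at the i-th knot. Here h = (1, 1, 1) and Δ = (-3, 5, 0), so the interior equations h_(i-1)·M_(i-1) + 2(h_(i-1)+h_i)·M_i + h_i·M_(i+1) = 6(Δ_i − Δ_(i-1)) read
  1·M_0 + 4·M_1 + 1·M_2 = 6(Δ_1 - Δ_0) = 48
  1·M_1 + 4·M_2 + 1·M_3 = 6(Δ_2 - Δ_1) = -30
Natural end conditions: M_0 = M_3 = 0.
Solving: M_0 = 0, M_1 = 74/5, M_2 = -56/5, M_3 = 0.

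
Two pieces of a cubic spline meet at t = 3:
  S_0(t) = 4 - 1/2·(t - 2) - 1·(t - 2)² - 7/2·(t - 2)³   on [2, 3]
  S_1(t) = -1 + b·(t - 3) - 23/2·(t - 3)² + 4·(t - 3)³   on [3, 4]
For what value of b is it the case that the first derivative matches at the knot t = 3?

S_0'(t) = -1/2 - 2·(t - 2) - 21/2·(t - 2)², so S_0'(3) = -13. On the right, S_1'(3) = b, so b = -13.

-13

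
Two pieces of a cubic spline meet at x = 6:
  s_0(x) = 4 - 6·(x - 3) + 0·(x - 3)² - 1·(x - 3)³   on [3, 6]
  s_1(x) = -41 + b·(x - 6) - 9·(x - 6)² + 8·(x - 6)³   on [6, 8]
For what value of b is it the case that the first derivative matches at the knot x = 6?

s_0'(x) = -6 + 0·(x - 3) - 3·(x - 3)², so s_0'(6) = -33. On the right, s_1'(6) = b, so b = -33.

-33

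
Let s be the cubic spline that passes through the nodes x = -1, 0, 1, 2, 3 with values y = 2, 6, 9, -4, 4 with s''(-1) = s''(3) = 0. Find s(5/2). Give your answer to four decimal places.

-2.5313

Write σ_i for s''(x_i). With h_i = 1, 1, 1, 1 and divided differences Δ_i = 4, 3, -13, 8, the continuity of s' gives the tridiagonal system
  1·σ_0 + 4·σ_1 + 1·σ_2 = 6(Δ_1 - Δ_0) = -6
  1·σ_1 + 4·σ_2 + 1·σ_3 = 6(Δ_2 - Δ_1) = -96
  1·σ_2 + 4·σ_3 + 1·σ_4 = 6(Δ_3 - Δ_2) = 126
Natural end conditions: σ_0 = σ_4 = 0.
Solving the tridiagonal system: σ_0 = 0, σ_1 = 15/2, σ_2 = -36, σ_3 = 81/2, σ_4 = 0.
On [2, 3], s(x) = -4 - 11/2·(x - 2) + 81/4·(x - 2)² - 27/4·(x - 2)³.
With (x - 2) = 1/2: s(5/2) = -81/32.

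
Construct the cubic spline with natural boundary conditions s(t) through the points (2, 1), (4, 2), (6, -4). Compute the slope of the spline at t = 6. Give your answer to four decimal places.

-3.8750

Write M_i for s''(x_i). With h_i = 2, 2 and divided differences Δ_i = 1/2, -3, the continuity of s' gives the tridiagonal system
  2·M_0 + 8·M_1 + 2·M_2 = 6(Δ_1 - Δ_0) = -21
Natural end conditions: M_0 = M_2 = 0.
Forward elimination and back-substitution give M_0 = 0, M_1 = -21/8, M_2 = 0.
On [4, 6], s'(t) = b_1 + 2c_1·(t - 4) + 3d_1·(t - 4)² with b_1 = Δ_1 - h_1(2M_1 + M_2)/6 = -5/4, c_1 = M_1/2 = -21/16, d_1 = (M_2 - M_1)/(6h_1) = 7/32. So s'(6) = -31/8.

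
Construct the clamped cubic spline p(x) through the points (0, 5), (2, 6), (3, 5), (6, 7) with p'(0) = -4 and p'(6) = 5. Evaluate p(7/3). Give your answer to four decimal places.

With M_i denoting the second derivative at x_i, h_i = 2, 1, 3, and Δ_i = (y_(i+1) − y_i)/h_i = 1/2, -1, 2/3:
  2·M_0 + 6·M_1 + 1·M_2 = 6(Δ_1 - Δ_0) = -9
  1·M_1 + 8·M_2 + 3·M_3 = 6(Δ_2 - Δ_1) = 10
Clamped end conditions give two more equations: 2h_0·M_0 + h_0·M_1 = 6(Δ_0 - p'(0)) = 27 and h_2·M_2 + 2h_2·M_3 = 6(p'(6) - Δ_2) = 26.
Solving: M_0 = 379/42, M_1 = -191/42, M_2 = 5/21, M_3 = 59/14.
On [2, 3], p(x) = 6 + 10/21·(x - 2) - 191/84·(x - 2)² + 67/84·(x - 2)³.
With (x - 2) = 1/3: p(7/3) = 6731/1134.

5.9356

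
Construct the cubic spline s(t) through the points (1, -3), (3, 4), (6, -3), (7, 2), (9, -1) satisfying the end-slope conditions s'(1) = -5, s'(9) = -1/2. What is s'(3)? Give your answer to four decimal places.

2.6103

Put M_i = s'' at the i-th knot. Here h = (2, 3, 1, 2) and Δ = (7/2, -7/3, 5, -3/2), so the interior equations h_(i-1)·M_(i-1) + 2(h_(i-1)+h_i)·M_i + h_i·M_(i+1) = 6(Δ_i − Δ_(i-1)) read
  2·M_0 + 10·M_1 + 3·M_2 = 6(Δ_1 - Δ_0) = -35
  3·M_1 + 8·M_2 + 1·M_3 = 6(Δ_2 - Δ_1) = 44
  1·M_2 + 6·M_3 + 2·M_4 = 6(Δ_3 - Δ_2) = -39
Clamped end conditions give two more equations: 2h_0·M_0 + h_0·M_1 = 6(Δ_0 - s'(1)) = 51 and h_3·M_3 + 2h_3·M_4 = 6(s'(9) - Δ_3) = 6.
Solving the tridiagonal system: M_0 = 2433/136, M_1 = -699/68, M_2 = 2177/204, M_3 = -2149/204, M_4 = 2761/408.
On [3, 6], s'(t) = b_1 + 2c_1·(t - 3) + 3d_1·(t - 3)² with b_1 = Δ_1 - h_1(2M_1 + M_2)/6 = 355/136, c_1 = M_1/2 = -699/136, d_1 = (M_2 - M_1)/(6h_1) = 2137/1836. So s'(3) = 355/136.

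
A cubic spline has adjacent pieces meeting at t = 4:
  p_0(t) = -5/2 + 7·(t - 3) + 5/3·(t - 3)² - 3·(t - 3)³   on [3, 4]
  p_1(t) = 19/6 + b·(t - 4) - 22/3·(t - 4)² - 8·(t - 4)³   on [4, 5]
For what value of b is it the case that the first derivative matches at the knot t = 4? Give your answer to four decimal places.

p_0'(t) = 7 + 10/3·(t - 3) - 9·(t - 3)², so p_0'(4) = 4/3. On the right, p_1'(4) = b, so b = 4/3.

1.3333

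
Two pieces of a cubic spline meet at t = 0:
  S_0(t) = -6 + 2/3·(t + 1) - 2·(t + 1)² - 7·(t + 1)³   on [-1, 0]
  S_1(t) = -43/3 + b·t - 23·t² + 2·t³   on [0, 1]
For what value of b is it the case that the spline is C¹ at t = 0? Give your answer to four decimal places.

S_0'(t) = 2/3 - 4·(t + 1) - 21·(t + 1)², so S_0'(0) = -73/3. On the right, S_1'(0) = b, so b = -73/3.

-24.3333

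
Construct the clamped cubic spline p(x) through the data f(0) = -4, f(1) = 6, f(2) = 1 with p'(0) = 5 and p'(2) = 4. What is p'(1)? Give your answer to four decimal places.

1.5000

With M_i denoting the second derivative at x_i, h_i = 1, 1, and Δ_i = (y_(i+1) − y_i)/h_i = 10, -5:
  1·M_0 + 4·M_1 + 1·M_2 = 6(Δ_1 - Δ_0) = -90
Clamped end conditions give two more equations: 2h_0·M_0 + h_0·M_1 = 6(Δ_0 - p'(0)) = 30 and h_1·M_1 + 2h_1·M_2 = 6(p'(2) - Δ_1) = 54.
Solving the tridiagonal system: M_0 = 37, M_1 = -44, M_2 = 49.
On [1, 2], p'(x) = b_1 + 2c_1·(x - 1) + 3d_1·(x - 1)² with b_1 = Δ_1 - h_1(2M_1 + M_2)/6 = 3/2, c_1 = M_1/2 = -22, d_1 = (M_2 - M_1)/(6h_1) = 31/2. So p'(1) = 3/2.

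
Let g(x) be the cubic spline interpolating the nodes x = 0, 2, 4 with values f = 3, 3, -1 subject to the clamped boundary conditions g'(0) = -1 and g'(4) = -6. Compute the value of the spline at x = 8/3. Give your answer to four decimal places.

2.9259

With M_i denoting the second derivative at x_i, h_i = 2, 2, and Δ_i = (y_(i+1) − y_i)/h_i = 0, -2:
  2·M_0 + 8·M_1 + 2·M_2 = 6(Δ_1 - Δ_0) = -12
Clamped end conditions give two more equations: 2h_0·M_0 + h_0·M_1 = 6(Δ_0 - g'(0)) = 6 and h_1·M_1 + 2h_1·M_2 = 6(g'(4) - Δ_1) = -24.
Hence M_0 = 7/4, M_1 = -1/2, M_2 = -23/4.
On [2, 4], g(x) = 3 + 1/4·(x - 2) - 1/4·(x - 2)² - 7/16·(x - 2)³.
With (x - 2) = 2/3: g(8/3) = 79/27.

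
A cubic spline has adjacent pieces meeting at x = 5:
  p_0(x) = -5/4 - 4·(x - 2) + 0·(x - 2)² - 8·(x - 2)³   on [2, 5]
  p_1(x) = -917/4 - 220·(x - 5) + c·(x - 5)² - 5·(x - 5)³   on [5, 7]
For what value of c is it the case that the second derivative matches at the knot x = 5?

-72

p_0''(x) = 0 - 48·(x - 2), so p_0''(5) = -144. On the right, p_1''(5) = 2c, so c = -72.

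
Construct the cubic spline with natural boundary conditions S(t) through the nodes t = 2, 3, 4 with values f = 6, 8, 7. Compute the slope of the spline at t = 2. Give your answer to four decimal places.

With m_i denoting the second derivative at x_i, h_i = 1, 1, and Δ_i = (y_(i+1) − y_i)/h_i = 2, -1:
  1·m_0 + 4·m_1 + 1·m_2 = 6(Δ_1 - Δ_0) = -18
Natural end conditions: m_0 = m_2 = 0.
Solving the tridiagonal system: m_0 = 0, m_1 = -9/2, m_2 = 0.
On [2, 3], S'(t) = b_0 + 2c_0·(t - 2) + 3d_0·(t - 2)² with b_0 = Δ_0 - h_0(2m_0 + m_1)/6 = 11/4, c_0 = m_0/2 = 0, d_0 = (m_1 - m_0)/(6h_0) = -3/4. So S'(2) = 11/4.

2.7500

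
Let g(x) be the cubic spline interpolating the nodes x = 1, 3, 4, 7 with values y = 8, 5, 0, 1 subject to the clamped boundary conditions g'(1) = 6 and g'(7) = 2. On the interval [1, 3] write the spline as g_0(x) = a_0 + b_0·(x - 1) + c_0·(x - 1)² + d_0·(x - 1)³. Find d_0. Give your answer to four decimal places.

With M_i denoting the second derivative at x_i, h_i = 2, 1, 3, and Δ_i = (y_(i+1) − y_i)/h_i = -3/2, -5, 1/3:
  2·M_0 + 6·M_1 + 1·M_2 = 6(Δ_1 - Δ_0) = -21
  1·M_1 + 8·M_2 + 3·M_3 = 6(Δ_2 - Δ_1) = 32
Clamped end conditions give two more equations: 2h_0·M_0 + h_0·M_1 = 6(Δ_0 - g'(1)) = -45 and h_2·M_2 + 2h_2·M_3 = 6(g'(7) - Δ_2) = 10.
Forward elimination and back-substitution give M_0 = -461/42, M_1 = -23/42, M_2 = 89/21, M_3 = -19/42.
On [1, 3], with g_0(x) = a_0 + b_0·(x - 1) + c_0·(x - 1)² + d_0·(x - 1)³: c_0 = M_0/2 = -461/84, d_0 = (M_1 - M_0)/(6h_0) = 73/84, b_0 = Δ_0 - h_0(2M_0 + M_1)/6 = 6.

0.8690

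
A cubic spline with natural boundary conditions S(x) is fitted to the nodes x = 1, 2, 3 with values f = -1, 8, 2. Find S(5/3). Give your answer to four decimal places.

With M_i denoting the second derivative at x_i, h_i = 1, 1, and Δ_i = (y_(i+1) − y_i)/h_i = 9, -6:
  1·M_0 + 4·M_1 + 1·M_2 = 6(Δ_1 - Δ_0) = -90
Natural end conditions: M_0 = M_2 = 0.
Solving: M_0 = 0, M_1 = -45/2, M_2 = 0.
On [1, 2], S(x) = -1 + 51/4·(x - 1) + 0·(x - 1)² - 15/4·(x - 1)³.
With (x - 1) = 2/3: S(5/3) = 115/18.

6.3889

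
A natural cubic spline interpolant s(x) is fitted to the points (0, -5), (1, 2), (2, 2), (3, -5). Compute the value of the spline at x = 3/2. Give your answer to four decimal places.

3.0500

Write M_i for s''(x_i). With h_i = 1, 1, 1 and divided differences Δ_i = 7, 0, -7, the continuity of s' gives the tridiagonal system
  1·M_0 + 4·M_1 + 1·M_2 = 6(Δ_1 - Δ_0) = -42
  1·M_1 + 4·M_2 + 1·M_3 = 6(Δ_2 - Δ_1) = -42
Natural end conditions: M_0 = M_3 = 0.
Solving: M_0 = 0, M_1 = -42/5, M_2 = -42/5, M_3 = 0.
On [1, 2], s(x) = 2 + 21/5·(x - 1) - 21/5·(x - 1)² + 0·(x - 1)³.
With (x - 1) = 1/2: s(3/2) = 61/20.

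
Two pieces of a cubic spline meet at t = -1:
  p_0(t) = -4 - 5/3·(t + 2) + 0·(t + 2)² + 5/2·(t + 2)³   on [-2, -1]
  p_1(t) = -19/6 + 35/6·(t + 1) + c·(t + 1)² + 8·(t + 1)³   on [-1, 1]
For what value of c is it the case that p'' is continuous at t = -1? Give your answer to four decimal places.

7.5000

p_0''(t) = 0 + 15·(t + 2), so p_0''(-1) = 15. On the right, p_1''(-1) = 2c, so c = 15/2.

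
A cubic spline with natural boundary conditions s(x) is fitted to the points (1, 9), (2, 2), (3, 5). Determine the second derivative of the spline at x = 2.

15

Let M_i = s''(x_i). Step sizes h_i = 1, 1; slopes of the chords Δ_i = (y_(i+1) - y_i)/h_i = -7, 3.
  1·M_0 + 4·M_1 + 1·M_2 = 6(Δ_1 - Δ_0) = 60
Natural end conditions: M_0 = M_2 = 0.
Solving: M_0 = 0, M_1 = 15, M_2 = 0.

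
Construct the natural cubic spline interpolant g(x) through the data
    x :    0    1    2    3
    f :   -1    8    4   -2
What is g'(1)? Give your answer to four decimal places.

2.3333

Write m_i for g''(x_i). With h_i = 1, 1, 1 and divided differences Δ_i = 9, -4, -6, the continuity of g' gives the tridiagonal system
  1·m_0 + 4·m_1 + 1·m_2 = 6(Δ_1 - Δ_0) = -78
  1·m_1 + 4·m_2 + 1·m_3 = 6(Δ_2 - Δ_1) = -12
Natural end conditions: m_0 = m_3 = 0.
Hence m_0 = 0, m_1 = -20, m_2 = 2, m_3 = 0.
On [1, 2], g'(x) = b_1 + 2c_1·(x - 1) + 3d_1·(x - 1)² with b_1 = Δ_1 - h_1(2m_1 + m_2)/6 = 7/3, c_1 = m_1/2 = -10, d_1 = (m_2 - m_1)/(6h_1) = 11/3. So g'(1) = 7/3.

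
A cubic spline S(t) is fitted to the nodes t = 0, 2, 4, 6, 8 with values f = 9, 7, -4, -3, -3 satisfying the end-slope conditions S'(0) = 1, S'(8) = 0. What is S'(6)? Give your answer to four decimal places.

1.1071

Write M_i for S''(x_i). With h_i = 2, 2, 2, 2 and divided differences Δ_i = -1, -11/2, 1/2, 0, the continuity of S' gives the tridiagonal system
  2·M_0 + 8·M_1 + 2·M_2 = 6(Δ_1 - Δ_0) = -27
  2·M_1 + 8·M_2 + 2·M_3 = 6(Δ_2 - Δ_1) = 36
  2·M_2 + 8·M_3 + 2·M_4 = 6(Δ_3 - Δ_2) = -3
Clamped end conditions give two more equations: 2h_0·M_0 + h_0·M_1 = 6(Δ_0 - S'(0)) = -12 and h_3·M_3 + 2h_3·M_4 = 6(S'(8) - Δ_3) = 0.
Hence M_0 = -17/28, M_1 = -67/14, M_2 = 25/4, M_3 = -31/14, M_4 = 31/28.
On [6, 8], S'(t) = b_3 + 2c_3·(t - 6) + 3d_3·(t - 6)² with b_3 = Δ_3 - h_3(2M_3 + M_4)/6 = 31/28, c_3 = M_3/2 = -31/28, d_3 = (M_4 - M_3)/(6h_3) = 31/112. So S'(6) = 31/28.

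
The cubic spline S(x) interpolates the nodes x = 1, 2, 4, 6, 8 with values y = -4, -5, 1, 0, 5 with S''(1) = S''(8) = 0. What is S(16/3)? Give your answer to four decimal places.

0.4435

Put σ_i = S'' at the i-th knot. Here h = (1, 2, 2, 2) and Δ = (-1, 3, -1/2, 5/2), so the interior equations h_(i-1)·σ_(i-1) + 2(h_(i-1)+h_i)·σ_i + h_i·σ_(i+1) = 6(Δ_i − Δ_(i-1)) read
  1·σ_0 + 6·σ_1 + 2·σ_2 = 6(Δ_1 - Δ_0) = 24
  2·σ_1 + 8·σ_2 + 2·σ_3 = 6(Δ_2 - Δ_1) = -21
  2·σ_2 + 8·σ_3 + 2·σ_4 = 6(Δ_3 - Δ_2) = 18
Natural end conditions: σ_0 = σ_4 = 0.
Forward elimination and back-substitution give σ_0 = 0, σ_1 = 231/41, σ_2 = -201/41, σ_3 = 285/82, σ_4 = 0.
On [4, 6], S(x) = 1 + 66/41·(x - 4) - 201/82·(x - 4)² + 229/328·(x - 4)³.
With (x - 4) = 4/3: S(16/3) = 491/1107.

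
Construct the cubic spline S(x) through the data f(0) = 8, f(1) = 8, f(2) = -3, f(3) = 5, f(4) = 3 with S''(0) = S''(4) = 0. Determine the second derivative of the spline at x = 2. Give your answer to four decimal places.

With M_i denoting the second derivative at x_i, h_i = 1, 1, 1, 1, and Δ_i = (y_(i+1) − y_i)/h_i = 0, -11, 8, -2:
  1·M_0 + 4·M_1 + 1·M_2 = 6(Δ_1 - Δ_0) = -66
  1·M_1 + 4·M_2 + 1·M_3 = 6(Δ_2 - Δ_1) = 114
  1·M_2 + 4·M_3 + 1·M_4 = 6(Δ_3 - Δ_2) = -60
Natural end conditions: M_0 = M_4 = 0.
Solving the tridiagonal system: M_0 = 0, M_1 = -753/28, M_2 = 291/7, M_3 = -711/28, M_4 = 0.

41.5714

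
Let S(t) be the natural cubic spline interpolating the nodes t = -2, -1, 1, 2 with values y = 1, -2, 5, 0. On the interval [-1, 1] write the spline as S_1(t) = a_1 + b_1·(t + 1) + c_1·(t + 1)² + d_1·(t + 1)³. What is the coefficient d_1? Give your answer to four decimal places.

Put σ_i = S'' at the i-th knot. Here h = (1, 2, 1) and Δ = (-3, 7/2, -5), so the interior equations h_(i-1)·σ_(i-1) + 2(h_(i-1)+h_i)·σ_i + h_i·σ_(i+1) = 6(Δ_i − Δ_(i-1)) read
  1·σ_0 + 6·σ_1 + 2·σ_2 = 6(Δ_1 - Δ_0) = 39
  2·σ_1 + 6·σ_2 + 1·σ_3 = 6(Δ_2 - Δ_1) = -51
Natural end conditions: σ_0 = σ_3 = 0.
Solving the tridiagonal system: σ_0 = 0, σ_1 = 21/2, σ_2 = -12, σ_3 = 0.
On [-1, 1], with S_1(t) = a_1 + b_1·(t + 1) + c_1·(t + 1)² + d_1·(t + 1)³: c_1 = σ_1/2 = 21/4, d_1 = (σ_2 - σ_1)/(6h_1) = -15/8, b_1 = Δ_1 - h_1(2σ_1 + σ_2)/6 = 1/2.

-1.8750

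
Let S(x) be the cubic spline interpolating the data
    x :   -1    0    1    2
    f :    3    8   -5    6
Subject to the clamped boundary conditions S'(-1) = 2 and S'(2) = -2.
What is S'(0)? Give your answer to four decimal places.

Let σ_i = S''(x_i). Step sizes h_i = 1, 1, 1; slopes of the chords Δ_i = (y_(i+1) - y_i)/h_i = 5, -13, 11.
  1·σ_0 + 4·σ_1 + 1·σ_2 = 6(Δ_1 - Δ_0) = -108
  1·σ_1 + 4·σ_2 + 1·σ_3 = 6(Δ_2 - Δ_1) = 144
Clamped end conditions give two more equations: 2h_0·σ_0 + h_0·σ_1 = 6(Δ_0 - S'(-1)) = 18 and h_2·σ_2 + 2h_2·σ_3 = 6(S'(2) - Δ_2) = -78.
Solving the tridiagonal system: σ_0 = 106/3, σ_1 = -158/3, σ_2 = 202/3, σ_3 = -218/3.
On [0, 1], S'(x) = b_1 + 2c_1·x + 3d_1·x² with b_1 = Δ_1 - h_1(2σ_1 + σ_2)/6 = -20/3, c_1 = σ_1/2 = -79/3, d_1 = (σ_2 - σ_1)/(6h_1) = 20. So S'(0) = -20/3.

-6.6667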